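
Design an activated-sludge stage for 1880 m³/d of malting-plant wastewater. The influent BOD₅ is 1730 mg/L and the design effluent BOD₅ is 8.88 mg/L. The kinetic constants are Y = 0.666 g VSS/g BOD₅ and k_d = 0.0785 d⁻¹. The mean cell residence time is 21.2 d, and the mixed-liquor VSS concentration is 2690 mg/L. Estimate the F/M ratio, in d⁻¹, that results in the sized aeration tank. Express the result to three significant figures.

F/M ≈ 0.190 d⁻¹

Rearranging the biomass balance for a CMAS with decay, V = Y·Q·ΔS·θ_c / [X·(1+k_d θ_c)] = 0.666 × 1880 × (1730 − 8.88) × 21.2 / [2690 × (1 + 0.0785 × 21.2)] = 4.57×10^7 / 7167 = 6375 m³.
Food-to-microorganism ratio F/M = Q S₀ / (V X) = 1880 × 1730 / (6375 × 2690) = 0.1897 d⁻¹.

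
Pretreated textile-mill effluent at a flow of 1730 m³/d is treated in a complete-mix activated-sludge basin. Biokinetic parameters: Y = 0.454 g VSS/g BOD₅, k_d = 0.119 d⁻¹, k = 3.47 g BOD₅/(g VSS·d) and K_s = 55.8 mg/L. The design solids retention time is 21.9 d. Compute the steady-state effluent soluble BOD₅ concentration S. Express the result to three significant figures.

S ≈ 6.51 mg/L

Effluent substrate depends only on kinetics and SRT: S = K_s(1 + k_d θ_c) / [θ_c(Yk − k_d) − 1] = 55.8 × (1 + 0.119 × 21.9) / [21.9 × (0.454 × 3.47 − 0.119) − 1] = 201.2 / 30.89 = 6.513 mg/L.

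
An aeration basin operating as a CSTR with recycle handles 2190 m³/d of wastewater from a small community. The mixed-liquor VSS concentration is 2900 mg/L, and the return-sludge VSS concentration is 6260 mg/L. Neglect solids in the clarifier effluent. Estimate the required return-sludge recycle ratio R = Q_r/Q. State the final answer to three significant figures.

R = Q_r/Q = X/(X_r − X) = 2900 / (6260 − 2900) = 0.8631.

R ≈ 0.863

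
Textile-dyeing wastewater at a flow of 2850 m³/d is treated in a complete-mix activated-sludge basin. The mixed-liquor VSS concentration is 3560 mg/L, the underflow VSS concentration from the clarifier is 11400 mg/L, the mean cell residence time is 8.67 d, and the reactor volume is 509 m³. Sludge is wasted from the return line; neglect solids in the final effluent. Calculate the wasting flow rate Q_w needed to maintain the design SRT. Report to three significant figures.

Q_w ≈ 18.3 m³/d

θ_c = V·X/(Q_w·X_r) when wasting from the recycle, so Q_w = V·X/(θ_c·X_r) = 509.0 × 3560 / (8.67 × 11400) = 18.33 m³/d.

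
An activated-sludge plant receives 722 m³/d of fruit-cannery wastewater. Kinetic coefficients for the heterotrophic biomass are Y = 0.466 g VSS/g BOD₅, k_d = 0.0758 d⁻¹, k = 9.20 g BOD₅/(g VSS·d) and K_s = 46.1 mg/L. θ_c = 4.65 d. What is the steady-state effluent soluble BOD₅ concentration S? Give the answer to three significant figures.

S ≈ 3.36 mg/L

From the Monod/SRT balance for a CMAS, S = K_s·(1+k_d θ_c)/[θ_c·(Y k − k_d) − 1] = 46.1 × (1 + 0.0758 × 4.65) / [4.65 × (0.466 × 9.20 − 0.0758) − 1] = 62.35 / 18.58 = 3.355 mg/L.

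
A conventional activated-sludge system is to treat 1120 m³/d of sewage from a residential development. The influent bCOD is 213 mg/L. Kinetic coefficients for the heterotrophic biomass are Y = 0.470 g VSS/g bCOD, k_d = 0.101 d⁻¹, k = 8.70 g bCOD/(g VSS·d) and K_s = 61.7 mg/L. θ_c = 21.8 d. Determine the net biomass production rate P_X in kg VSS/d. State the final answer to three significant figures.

P_X ≈ 34.6 kg VSS/d

Effluent substrate depends only on kinetics and SRT: S = K_s(1 + k_d θ_c) / [θ_c(Yk − k_d) − 1] = 61.7 × (1 + 0.101 × 21.8) / [21.8 × (0.470 × 8.70 − 0.101) − 1] = 197.6 / 85.94 = 2.299 mg/L.
The observed yield is Y_obs = Y/(1 + k_d·θ_c) = 0.470 / (1 + 0.101 × 21.8) = 0.470 / 3.202 = 0.1468 g VSS per g bCOD removed.
Mass of bCOD removed per day: Q(S₀ − S) = 1120 × 210.7 g/m³ = 236.0 kg/d.
Net biomass production P_X = Y_obs × Q·(S₀ − S) = 0.1468 × 236.0 = 34.64 kg VSS/d.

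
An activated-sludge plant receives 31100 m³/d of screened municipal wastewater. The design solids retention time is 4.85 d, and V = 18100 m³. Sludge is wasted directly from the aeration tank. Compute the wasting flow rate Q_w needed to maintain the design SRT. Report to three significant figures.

Q_w ≈ 3730 m³/d

For wasting at MLVSS concentration, Q_w = V/θ_c = 18100/4.85 = 3732 m³/d.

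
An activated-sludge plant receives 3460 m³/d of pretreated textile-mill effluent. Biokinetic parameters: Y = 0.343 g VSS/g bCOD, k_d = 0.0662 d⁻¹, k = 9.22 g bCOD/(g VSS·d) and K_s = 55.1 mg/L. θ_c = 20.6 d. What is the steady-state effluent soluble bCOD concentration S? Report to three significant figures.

S ≈ 2.07 mg/L

From the Monod/SRT balance for a CMAS, S = K_s·(1+k_d θ_c)/[θ_c·(Y k − k_d) − 1] = 55.1 × (1 + 0.0662 × 20.6) / [20.6 × (0.343 × 9.22 − 0.0662) − 1] = 130.2 / 62.78 = 2.074 mg/L.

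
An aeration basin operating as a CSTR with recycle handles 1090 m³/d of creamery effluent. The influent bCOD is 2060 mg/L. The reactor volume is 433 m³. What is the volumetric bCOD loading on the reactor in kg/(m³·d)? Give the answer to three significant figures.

L_v ≈ 5.19 kg bCOD/(m³·d)

Volumetric loading L_v = Q·S₀ / V = 1090 × 2060 g/m³ / 433.0 m³ = 5186 g/(m³·d) = 5.186 kg bCOD/(m³·d).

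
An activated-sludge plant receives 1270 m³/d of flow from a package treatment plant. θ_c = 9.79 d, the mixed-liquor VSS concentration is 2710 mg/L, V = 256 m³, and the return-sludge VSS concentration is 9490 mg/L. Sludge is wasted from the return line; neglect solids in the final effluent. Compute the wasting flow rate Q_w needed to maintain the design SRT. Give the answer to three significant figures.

Q_w ≈ 7.47 m³/d

Wasting from the return line (neglecting effluent solids): Q_w = V·X / (θ_c·X_r) = 256.0 × 2710 / (9.79 × 9490) = 7.467 m³/d.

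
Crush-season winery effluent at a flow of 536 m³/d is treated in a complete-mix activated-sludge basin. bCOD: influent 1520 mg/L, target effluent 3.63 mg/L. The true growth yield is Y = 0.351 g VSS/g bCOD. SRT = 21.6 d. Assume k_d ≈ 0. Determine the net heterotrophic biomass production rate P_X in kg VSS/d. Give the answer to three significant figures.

P_X ≈ 285 kg VSS/d

Since k_d ≈ 0, Y_obs = Y = 0.351 g VSS/g bCOD.
Q·(S₀ − S) = 536 × (1520 − 3.63) × 10⁻³ = 812.8 kg/d removed.
So the net sludge growth is P_X = 0.3510 × 812.8 = 285.3 kg VSS/d.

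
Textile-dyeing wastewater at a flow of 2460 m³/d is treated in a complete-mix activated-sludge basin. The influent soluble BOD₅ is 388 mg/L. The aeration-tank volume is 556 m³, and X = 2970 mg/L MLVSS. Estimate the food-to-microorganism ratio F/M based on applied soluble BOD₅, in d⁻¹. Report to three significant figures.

Food-to-microorganism ratio F/M = Q S₀ / (V X) = 2460 × 388 / (556.0 × 2970) = 0.5780 d⁻¹.

F/M ≈ 0.578 d⁻¹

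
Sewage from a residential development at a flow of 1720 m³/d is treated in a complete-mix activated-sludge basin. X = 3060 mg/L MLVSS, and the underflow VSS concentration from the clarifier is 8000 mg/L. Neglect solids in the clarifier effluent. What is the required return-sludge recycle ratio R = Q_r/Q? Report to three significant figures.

R ≈ 0.619

R = Q_r/Q = X/(X_r − X) = 3060 / (8000 − 3060) = 0.6194.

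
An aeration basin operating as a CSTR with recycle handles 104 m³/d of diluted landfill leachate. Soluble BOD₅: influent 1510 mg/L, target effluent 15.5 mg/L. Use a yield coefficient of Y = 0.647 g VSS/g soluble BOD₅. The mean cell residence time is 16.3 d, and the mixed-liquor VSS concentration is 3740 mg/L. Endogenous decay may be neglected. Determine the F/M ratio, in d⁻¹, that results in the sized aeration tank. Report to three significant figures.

F/M ≈ 0.0958 d⁻¹

Biomass mass balance (decay neglected): V·X = Y·Q·(S₀ − S)·θ_c, so V = 0.647 × 104 × (1510 − 15.5) × 16.3 / 3740 = 438.3 m³.
F/M = Q·S₀ / (V·X) = 104 × 1510 / (438.3 × 3740) = 0.09581 g soluble BOD₅·(g VSS·d)⁻¹.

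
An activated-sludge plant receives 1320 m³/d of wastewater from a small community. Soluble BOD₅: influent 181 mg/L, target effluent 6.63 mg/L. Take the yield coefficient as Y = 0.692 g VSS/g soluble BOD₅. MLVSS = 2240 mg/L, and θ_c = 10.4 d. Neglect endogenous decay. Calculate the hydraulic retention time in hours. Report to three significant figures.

τ ≈ 13.4 h

V·X = Y·Q·ΔS·θ_c gives V = 0.692 × 1320 × (181 − 6.63) × 10.4 / 2240 = 739.5 m³.
Hydraulic retention time τ = V/Q = 739.5 / 1320 = 0.5602 d = 13.45 h.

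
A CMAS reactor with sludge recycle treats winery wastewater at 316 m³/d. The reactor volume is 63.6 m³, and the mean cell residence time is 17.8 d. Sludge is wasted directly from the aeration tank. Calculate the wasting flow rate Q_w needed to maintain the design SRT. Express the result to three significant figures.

With mixed-liquor wasting, θ_c = V/Q_w, so Q_w = V/θ_c = 63.60/17.8 = 3.573 m³/d.

Q_w ≈ 3.57 m³/d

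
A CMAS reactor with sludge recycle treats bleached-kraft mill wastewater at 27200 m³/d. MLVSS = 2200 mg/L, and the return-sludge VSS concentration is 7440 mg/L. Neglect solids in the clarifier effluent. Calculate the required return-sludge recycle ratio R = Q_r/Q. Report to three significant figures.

Mass balance around the secondary clarifier (neglecting effluent solids): R = X / (X_r − X) = 2200 / (7440 − 2200) = 0.4198.

R ≈ 0.420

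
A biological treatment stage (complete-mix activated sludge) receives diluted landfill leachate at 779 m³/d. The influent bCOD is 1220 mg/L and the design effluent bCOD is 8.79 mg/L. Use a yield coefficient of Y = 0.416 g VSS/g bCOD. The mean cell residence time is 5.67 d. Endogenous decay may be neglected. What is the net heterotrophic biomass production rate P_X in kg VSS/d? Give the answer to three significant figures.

P_X ≈ 393 kg VSS/d

Since k_d ≈ 0, Y_obs = Y = 0.416 g VSS/g bCOD.
Q·(S₀ − S) = 779 × (1220 − 8.79) × 10⁻³ = 943.5 kg/d removed.
Biomass produced: P_X = Y_obs·Q·ΔS = 0.4160 × 943.5 ≈ 392.5 kg VSS/d.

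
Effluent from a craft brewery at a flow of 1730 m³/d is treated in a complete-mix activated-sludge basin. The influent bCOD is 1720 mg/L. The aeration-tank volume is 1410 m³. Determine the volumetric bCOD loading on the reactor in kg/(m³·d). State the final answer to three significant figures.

L_v = Q S₀ / V = 1730 × 1720 × 10⁻³ / 1410 = 2.110 kg/(m³·d).

L_v ≈ 2.11 kg bCOD/(m³·d)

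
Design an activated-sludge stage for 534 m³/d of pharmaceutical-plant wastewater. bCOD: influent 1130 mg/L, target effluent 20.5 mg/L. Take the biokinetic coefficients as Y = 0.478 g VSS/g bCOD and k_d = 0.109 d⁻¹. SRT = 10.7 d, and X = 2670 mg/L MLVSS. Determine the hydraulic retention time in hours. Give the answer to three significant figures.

Steady-state biomass mass balance: V·X·(1 + k_d·θ_c) = Y·Q·(S₀ − S)·θ_c, so V = 0.478 × 534 × (1130 − 20.5) × 10.7 / [2670 × (1 + 0.109 × 10.7)] = 3.03×10^6 / 5784 = 523.9 m³.
HRT = V/Q = 523.9 m³ / 534 m³·d⁻¹ = 0.9811 d × 24 = 23.55 h.

τ ≈ 23.5 h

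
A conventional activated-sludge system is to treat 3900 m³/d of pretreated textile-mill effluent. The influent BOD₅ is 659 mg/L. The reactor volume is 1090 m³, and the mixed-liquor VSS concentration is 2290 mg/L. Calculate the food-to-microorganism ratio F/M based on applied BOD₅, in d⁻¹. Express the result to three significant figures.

F/M ≈ 1.03 d⁻¹

Food-to-microorganism ratio F/M = Q S₀ / (V X) = 3900 × 659 / (1090 × 2290) = 1.030 d⁻¹.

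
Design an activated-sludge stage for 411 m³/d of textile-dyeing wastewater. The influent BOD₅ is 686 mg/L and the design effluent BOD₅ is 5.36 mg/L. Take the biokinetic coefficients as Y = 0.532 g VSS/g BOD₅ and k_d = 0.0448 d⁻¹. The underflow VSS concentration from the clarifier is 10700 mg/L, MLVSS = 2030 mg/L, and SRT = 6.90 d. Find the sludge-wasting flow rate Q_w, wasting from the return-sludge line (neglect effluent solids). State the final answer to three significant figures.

Q_w ≈ 10.6 m³/d

From the SRT design equation V = Y Q (S₀−S) θ_c / [X (1 + k_d θ_c)] = 0.532 × 411 × (686 − 5.36) × 6.90 / [2030 × (1 + 0.0448 × 6.90)] = 1.03×10^6 / 2658 = 386.4 m³.
Q_w = (V·X)/(θ_c X_r) = 386.4 × 2030 / (6.90 × 10700) = 10.62 m³/d.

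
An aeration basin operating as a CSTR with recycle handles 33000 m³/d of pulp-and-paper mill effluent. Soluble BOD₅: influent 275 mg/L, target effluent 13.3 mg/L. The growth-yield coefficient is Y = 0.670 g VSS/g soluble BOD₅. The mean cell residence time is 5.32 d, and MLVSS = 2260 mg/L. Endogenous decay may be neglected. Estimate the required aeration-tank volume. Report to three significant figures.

V ≈ 13600 m³

V·X = Y·Q·ΔS·θ_c gives V = 0.670 × 33000 × (275 − 13.3) × 5.32 / 2260 = 13621 m³.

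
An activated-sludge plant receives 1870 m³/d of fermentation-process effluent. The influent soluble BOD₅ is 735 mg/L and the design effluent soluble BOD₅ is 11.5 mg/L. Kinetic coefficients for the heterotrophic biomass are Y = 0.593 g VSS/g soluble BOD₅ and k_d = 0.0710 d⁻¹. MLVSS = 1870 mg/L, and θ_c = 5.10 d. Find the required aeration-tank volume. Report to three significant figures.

From the SRT design equation V = Y Q (S₀−S) θ_c / [X (1 + k_d θ_c)] = 0.593 × 1870 × (735 − 11.5) × 5.10 / [1870 × (1 + 0.0710 × 5.10)] = 4.09×10^6 / 2547 = 1606 m³.

V ≈ 1610 m³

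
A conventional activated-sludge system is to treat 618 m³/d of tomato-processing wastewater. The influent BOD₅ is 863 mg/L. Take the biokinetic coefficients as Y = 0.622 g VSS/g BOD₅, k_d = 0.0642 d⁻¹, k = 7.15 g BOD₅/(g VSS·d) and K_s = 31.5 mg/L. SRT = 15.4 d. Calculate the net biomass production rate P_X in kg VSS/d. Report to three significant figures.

Effluent substrate depends only on kinetics and SRT: S = K_s(1 + k_d θ_c) / [θ_c(Yk − k_d) − 1] = 31.5 × (1 + 0.0642 × 15.4) / [15.4 × (0.622 × 7.15 − 0.0642) − 1] = 62.64 / 66.50 = 0.9420 mg/L.
Y_obs = Y / (1 + k_d θ_c) = 0.622 / (1 + 0.0642 × 15.4) = 0.622 / 1.989 = 0.3128.
ΔS = 863 − 0.942 = 862.1 mg/L, so the substrate removal rate is 618 × 862.1/1000 = 532.8 kg BOD₅/d.
P_X = Y_obs · Q(S₀ − S) = 0.3128 × 532.8 = 166.6 kg VSS/d.

P_X ≈ 167 kg VSS/d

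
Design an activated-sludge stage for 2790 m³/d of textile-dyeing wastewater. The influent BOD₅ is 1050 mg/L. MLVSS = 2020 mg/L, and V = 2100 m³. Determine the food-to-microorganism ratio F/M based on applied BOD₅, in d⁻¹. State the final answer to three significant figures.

Food-to-microorganism ratio F/M = Q S₀ / (V X) = 2790 × 1050 / (2100 × 2020) = 0.6906 d⁻¹.

F/M ≈ 0.691 d⁻¹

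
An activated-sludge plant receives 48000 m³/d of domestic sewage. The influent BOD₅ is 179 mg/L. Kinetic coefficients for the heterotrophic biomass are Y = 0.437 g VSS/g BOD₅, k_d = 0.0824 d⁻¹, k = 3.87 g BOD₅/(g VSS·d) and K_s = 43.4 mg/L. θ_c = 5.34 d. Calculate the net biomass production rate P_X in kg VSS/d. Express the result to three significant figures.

P_X ≈ 2490 kg VSS/d

From the Monod/SRT balance for a CMAS, S = K_s·(1+k_d θ_c)/[θ_c·(Y k − k_d) − 1] = 43.4 × (1 + 0.0824 × 5.34) / [5.34 × (0.437 × 3.87 − 0.0824) − 1] = 62.50 / 7.591 = 8.233 mg/L.
Y_obs = Y / (1 + k_d θ_c) = 0.437 / (1 + 0.0824 × 5.34) = 0.437 / 1.440 = 0.3035.
Q·(S₀ − S) = 48000 × (179 − 8.23) × 10⁻³ = 8197 kg/d removed.
Net biomass production P_X = Y_obs × Q·(S₀ − S) = 0.3035 × 8197 = 2488 kg VSS/d.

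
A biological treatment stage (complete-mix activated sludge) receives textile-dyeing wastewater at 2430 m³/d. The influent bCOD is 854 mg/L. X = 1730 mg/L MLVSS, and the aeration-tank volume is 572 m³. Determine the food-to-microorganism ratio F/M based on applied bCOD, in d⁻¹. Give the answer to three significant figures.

F/M = applied load / biomass = Q·S₀/(V·X) = 2430 × 854 / (572.0 × 1730) = 2.097 d⁻¹.

F/M ≈ 2.10 d⁻¹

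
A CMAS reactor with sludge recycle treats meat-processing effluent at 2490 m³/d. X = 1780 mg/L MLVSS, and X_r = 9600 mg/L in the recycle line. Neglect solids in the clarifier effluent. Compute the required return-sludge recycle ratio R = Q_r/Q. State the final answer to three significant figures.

R ≈ 0.228

Solids balance on the clarifier gives (1+R)X = R·X_r, so R = X/(X_r − X) = 1780 / (9600 − 1780) = 0.2276.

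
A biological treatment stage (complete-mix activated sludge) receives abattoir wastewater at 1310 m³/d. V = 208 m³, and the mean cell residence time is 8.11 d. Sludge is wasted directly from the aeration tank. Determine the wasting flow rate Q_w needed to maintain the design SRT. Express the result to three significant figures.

For wasting at MLVSS concentration, Q_w = V/θ_c = 208.0/8.11 = 25.65 m³/d.

Q_w ≈ 25.6 m³/d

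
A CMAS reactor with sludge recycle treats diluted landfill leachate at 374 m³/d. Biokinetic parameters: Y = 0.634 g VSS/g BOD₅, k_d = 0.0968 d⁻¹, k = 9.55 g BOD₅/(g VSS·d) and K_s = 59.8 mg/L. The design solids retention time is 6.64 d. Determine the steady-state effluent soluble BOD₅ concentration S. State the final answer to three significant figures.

Effluent substrate depends only on kinetics and SRT: S = K_s(1 + k_d θ_c) / [θ_c(Yk − k_d) − 1] = 59.8 × (1 + 0.0968 × 6.64) / [6.64 × (0.634 × 9.55 − 0.0968) − 1] = 98.24 / 38.56 = 2.548 mg/L.

S ≈ 2.55 mg/L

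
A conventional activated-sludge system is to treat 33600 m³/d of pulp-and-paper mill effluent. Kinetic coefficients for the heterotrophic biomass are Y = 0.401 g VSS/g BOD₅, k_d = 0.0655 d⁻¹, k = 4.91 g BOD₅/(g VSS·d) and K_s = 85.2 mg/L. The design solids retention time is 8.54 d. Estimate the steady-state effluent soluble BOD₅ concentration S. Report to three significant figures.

S ≈ 8.71 mg/L

From the Monod/SRT balance for a CMAS, S = K_s·(1+k_d θ_c)/[θ_c·(Y k − k_d) − 1] = 85.2 × (1 + 0.0655 × 8.54) / [8.54 × (0.401 × 4.91 − 0.0655) − 1] = 132.9 / 15.26 = 8.709 mg/L.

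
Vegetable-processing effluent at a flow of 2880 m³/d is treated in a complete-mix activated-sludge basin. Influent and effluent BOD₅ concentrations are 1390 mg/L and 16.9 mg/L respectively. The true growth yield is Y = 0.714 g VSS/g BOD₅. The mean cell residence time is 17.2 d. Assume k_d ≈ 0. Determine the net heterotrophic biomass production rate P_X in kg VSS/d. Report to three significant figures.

P_X ≈ 2820 kg VSS/d

Since k_d ≈ 0, Y_obs = Y = 0.714 g VSS/g BOD₅.
Substrate removed = Q·(S₀ − S) = 2880 m³/d × (1390 − 16.9) g/m³ = 3.95×10^6 g/d = 3955 kg/d.
P_X = Y_obs · Q(S₀ − S) = 0.7140 × 3955 = 2824 kg VSS/d.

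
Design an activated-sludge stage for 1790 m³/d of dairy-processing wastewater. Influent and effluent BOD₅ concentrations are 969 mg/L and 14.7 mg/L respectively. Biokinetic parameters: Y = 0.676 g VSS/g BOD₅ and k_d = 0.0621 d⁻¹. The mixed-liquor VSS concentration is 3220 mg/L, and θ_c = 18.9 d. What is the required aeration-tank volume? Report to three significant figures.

V ≈ 3120 m³

Steady-state biomass mass balance: V·X·(1 + k_d·θ_c) = Y·Q·(S₀ − S)·θ_c, so V = 0.676 × 1790 × (969 − 14.7) × 18.9 / [3220 × (1 + 0.0621 × 18.9)] = 2.18×10^7 / 6999 = 3118 m³.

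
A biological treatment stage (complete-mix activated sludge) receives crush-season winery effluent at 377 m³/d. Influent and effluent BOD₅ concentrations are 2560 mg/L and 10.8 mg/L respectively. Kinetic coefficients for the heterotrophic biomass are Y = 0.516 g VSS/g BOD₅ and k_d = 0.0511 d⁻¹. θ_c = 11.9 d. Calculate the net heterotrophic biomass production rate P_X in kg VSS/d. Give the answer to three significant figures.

P_X ≈ 308 kg VSS/d

Y_obs = Y / (1 + k_d θ_c) = 0.516 / (1 + 0.0511 × 11.9) = 0.516 / 1.608 = 0.3209.
Substrate removed = Q·(S₀ − S) = 377 m³/d × (2560 − 10.8) g/m³ = 9.61×10^5 g/d = 961.0 kg/d.
So the net sludge growth is P_X = 0.3209 × 961.0 = 308.4 kg VSS/d.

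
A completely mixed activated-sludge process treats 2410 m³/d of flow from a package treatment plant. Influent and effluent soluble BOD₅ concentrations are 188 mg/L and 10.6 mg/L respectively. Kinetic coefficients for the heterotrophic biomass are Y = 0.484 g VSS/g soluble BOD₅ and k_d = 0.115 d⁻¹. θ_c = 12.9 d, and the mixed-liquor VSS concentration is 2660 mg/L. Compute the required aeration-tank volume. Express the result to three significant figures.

V ≈ 404 m³

From the SRT design equation V = Y Q (S₀−S) θ_c / [X (1 + k_d θ_c)] = 0.484 × 2410 × (188 − 10.6) × 12.9 / [2660 × (1 + 0.115 × 12.9)] = 2.67×10^6 / 6606 = 404.1 m³.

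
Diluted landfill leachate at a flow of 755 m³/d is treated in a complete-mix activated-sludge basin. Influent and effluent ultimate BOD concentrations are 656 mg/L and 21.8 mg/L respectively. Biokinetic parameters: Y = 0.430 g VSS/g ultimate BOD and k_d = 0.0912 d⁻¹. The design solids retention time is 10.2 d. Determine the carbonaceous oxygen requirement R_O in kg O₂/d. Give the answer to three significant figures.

R_O ≈ 327 kg O₂/d

Observed yield with endogenous decay: Y_obs = Y / (1 + k_d·θ_c) = 0.430 / (1 + 0.0912 × 10.2) = 0.430 / 1.930 = 0.2228 g VSS/g ultimate BOD.
Q·(S₀ − S) = 755 × (656 − 21.8) × 10⁻³ = 478.8 kg/d removed.
Biomass synthesised: P_X = Y_obs × 478.8 = 106.7 kg VSS/d.
Carbonaceous O₂ demand = substrate oxidised − cell-mass equivalent = 478.8 − 1.42 × 106.7 = 327.4 kg O₂/d.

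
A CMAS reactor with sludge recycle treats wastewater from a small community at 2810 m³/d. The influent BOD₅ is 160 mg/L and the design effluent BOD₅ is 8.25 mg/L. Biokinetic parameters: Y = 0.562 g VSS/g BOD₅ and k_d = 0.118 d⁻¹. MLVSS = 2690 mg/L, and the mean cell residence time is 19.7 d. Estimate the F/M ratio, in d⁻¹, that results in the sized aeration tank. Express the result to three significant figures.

F/M ≈ 0.317 d⁻¹

From the SRT design equation V = Y Q (S₀−S) θ_c / [X (1 + k_d θ_c)] = 0.562 × 2810 × (160 − 8.25) × 19.7 / [2690 × (1 + 0.118 × 19.7)] = 4.72×10^6 / 8943 = 527.9 m³.
F/M = Q·S₀ / (V·X) = 2810 × 160 / (527.9 × 2690) = 0.3166 g BOD₅·(g VSS·d)⁻¹.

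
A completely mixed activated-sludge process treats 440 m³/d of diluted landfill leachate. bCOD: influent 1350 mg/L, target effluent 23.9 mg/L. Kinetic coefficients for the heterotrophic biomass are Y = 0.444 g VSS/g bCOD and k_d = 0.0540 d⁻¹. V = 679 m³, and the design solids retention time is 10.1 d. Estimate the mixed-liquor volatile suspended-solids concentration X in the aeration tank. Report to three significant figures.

Solving the biomass balance for X: X = Y Q (S₀−S) θ_c / [V (1+k_d θ_c)] = 0.444 × 440 × (1350 − 23.9) × 10.1 / [679 × (1 + 0.0540 × 10.1)] = 2494 mg/L.

X ≈ 2490 mg/L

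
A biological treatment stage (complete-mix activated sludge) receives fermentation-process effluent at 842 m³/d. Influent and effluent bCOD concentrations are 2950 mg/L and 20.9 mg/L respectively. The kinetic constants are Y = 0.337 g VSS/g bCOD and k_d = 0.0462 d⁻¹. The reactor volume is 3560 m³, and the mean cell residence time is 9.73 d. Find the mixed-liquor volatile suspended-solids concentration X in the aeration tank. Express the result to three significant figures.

X ≈ 1570 mg/L

Solving the biomass balance for X: X = Y Q (S₀−S) θ_c / [V (1+k_d θ_c)] = 0.337 × 842 × (2950 − 20.9) × 9.73 / [3560 × (1 + 0.0462 × 9.73)] = 1567 mg/L.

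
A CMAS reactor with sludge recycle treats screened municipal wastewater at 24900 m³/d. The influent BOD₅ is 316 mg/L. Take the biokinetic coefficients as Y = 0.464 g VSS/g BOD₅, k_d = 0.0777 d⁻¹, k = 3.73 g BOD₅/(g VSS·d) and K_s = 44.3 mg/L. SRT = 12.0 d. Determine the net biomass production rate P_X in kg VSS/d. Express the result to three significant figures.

P_X ≈ 1860 kg VSS/d

From the Monod/SRT balance for a CMAS, S = K_s·(1+k_d θ_c)/[θ_c·(Y k − k_d) − 1] = 44.3 × (1 + 0.0777 × 12.0) / [12.0 × (0.464 × 3.73 − 0.0777) − 1] = 85.61 / 18.84 = 4.545 mg/L.
Correct the yield for decay: Y_obs = Y/(1 + k_d θ_c) = 0.464 / (1 + 0.0777 × 12.0) = 0.464 / 1.932 = 0.2401.
Mass of BOD₅ removed per day: Q(S₀ − S) = 24900 × 311.5 g/m³ = 7755 kg/d.
So the net sludge growth is P_X = 0.2401 × 7755 = 1862 kg VSS/d.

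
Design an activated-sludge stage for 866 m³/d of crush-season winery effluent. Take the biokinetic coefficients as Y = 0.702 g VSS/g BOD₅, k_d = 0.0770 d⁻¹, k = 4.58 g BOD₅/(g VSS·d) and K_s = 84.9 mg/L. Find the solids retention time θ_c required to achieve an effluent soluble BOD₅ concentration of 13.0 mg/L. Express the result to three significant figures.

θ_c ≈ 2.86 d

Specific growth rate at S = 13.0 mg/L: μ = YkS/(K_s+S) = 0.702·4.58·13.0/(84.9+13.0) = 0.4269 d⁻¹.
1/θ_c = 0.4269 − 0.0770 = 0.3499 d⁻¹, so θ_c = 2.858 d.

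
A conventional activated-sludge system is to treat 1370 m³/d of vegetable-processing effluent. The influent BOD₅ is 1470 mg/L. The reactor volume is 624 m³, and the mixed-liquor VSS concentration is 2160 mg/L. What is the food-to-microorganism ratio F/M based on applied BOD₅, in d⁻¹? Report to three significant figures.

Food-to-microorganism ratio F/M = Q S₀ / (V X) = 1370 × 1470 / (624.0 × 2160) = 1.494 d⁻¹.

F/M ≈ 1.49 d⁻¹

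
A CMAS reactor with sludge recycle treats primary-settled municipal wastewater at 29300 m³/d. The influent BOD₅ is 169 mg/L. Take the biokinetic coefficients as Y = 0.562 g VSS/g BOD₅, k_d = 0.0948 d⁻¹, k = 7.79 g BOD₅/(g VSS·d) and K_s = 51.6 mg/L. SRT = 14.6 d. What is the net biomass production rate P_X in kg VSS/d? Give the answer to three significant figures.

From the Monod/SRT balance for a CMAS, S = K_s·(1+k_d θ_c)/[θ_c·(Y k − k_d) − 1] = 51.6 × (1 + 0.0948 × 14.6) / [14.6 × (0.562 × 7.79 − 0.0948) − 1] = 123.0 / 61.53 = 1.999 mg/L.
The observed yield is Y_obs = Y/(1 + k_d·θ_c) = 0.562 / (1 + 0.0948 × 14.6) = 0.562 / 2.384 = 0.2357 g VSS per g BOD₅ removed.
ΔS = 169 − 2.00 = 167.0 mg/L, so the substrate removal rate is 29300 × 167.0/1000 = 4893 kg BOD₅/d.
Biomass produced: P_X = Y_obs·Q·ΔS = 0.2357 × 4893 ≈ 1153 kg VSS/d.

P_X ≈ 1150 kg VSS/d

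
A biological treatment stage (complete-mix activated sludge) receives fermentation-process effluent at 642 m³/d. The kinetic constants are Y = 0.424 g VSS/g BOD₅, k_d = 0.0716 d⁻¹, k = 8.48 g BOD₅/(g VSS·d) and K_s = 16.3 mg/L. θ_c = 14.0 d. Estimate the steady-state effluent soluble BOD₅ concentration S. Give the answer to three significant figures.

From the Monod/SRT balance for a CMAS, S = K_s·(1+k_d θ_c)/[θ_c·(Y k − k_d) − 1] = 16.3 × (1 + 0.0716 × 14.0) / [14.0 × (0.424 × 8.48 − 0.0716) − 1] = 32.64 / 48.33 = 0.6753 mg/L.

S ≈ 0.675 mg/L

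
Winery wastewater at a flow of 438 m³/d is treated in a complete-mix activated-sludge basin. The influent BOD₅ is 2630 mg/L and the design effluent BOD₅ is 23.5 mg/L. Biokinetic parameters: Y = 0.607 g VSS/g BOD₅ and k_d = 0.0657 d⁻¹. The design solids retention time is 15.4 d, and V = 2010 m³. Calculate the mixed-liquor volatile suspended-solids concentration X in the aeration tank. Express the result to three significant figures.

X = Y·Q·ΔS·θ_c / [V·(1 + k_d θ_c)] = 0.607 × 438 × (2630 − 23.5) × 15.4 / [2010 × (1 + 0.0657 × 15.4)] = 2639 mg/L.

X ≈ 2640 mg/L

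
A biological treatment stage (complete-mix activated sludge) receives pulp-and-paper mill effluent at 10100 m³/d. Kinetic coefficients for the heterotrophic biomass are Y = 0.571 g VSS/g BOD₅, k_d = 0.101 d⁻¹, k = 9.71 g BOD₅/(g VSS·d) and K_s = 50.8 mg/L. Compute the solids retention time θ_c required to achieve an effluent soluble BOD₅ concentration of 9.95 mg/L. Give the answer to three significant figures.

From 1/θ_c = Y·k·S/(K_s + S) − k_d: Y·k·S/(K_s+S) = 0.571 × 9.71 × 9.95 / (50.8 + 9.95) = 0.9081 d⁻¹.
1/θ_c = 0.9081 − 0.101 = 0.8071 d⁻¹, so θ_c = 1.239 d.

θ_c ≈ 1.24 d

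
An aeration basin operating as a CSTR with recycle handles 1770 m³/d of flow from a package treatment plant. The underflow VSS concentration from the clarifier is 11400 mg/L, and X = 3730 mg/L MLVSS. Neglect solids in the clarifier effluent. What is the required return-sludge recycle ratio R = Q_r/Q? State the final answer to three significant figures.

Solids balance on the clarifier gives (1+R)X = R·X_r, so R = X/(X_r − X) = 3730 / (11400 − 3730) = 0.4863.

R ≈ 0.486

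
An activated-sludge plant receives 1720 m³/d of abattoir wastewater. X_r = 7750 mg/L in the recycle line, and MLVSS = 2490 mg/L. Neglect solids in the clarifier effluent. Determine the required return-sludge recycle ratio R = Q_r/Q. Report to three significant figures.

Mass balance around the secondary clarifier (neglecting effluent solids): R = X / (X_r − X) = 2490 / (7750 − 2490) = 0.4734.

R ≈ 0.473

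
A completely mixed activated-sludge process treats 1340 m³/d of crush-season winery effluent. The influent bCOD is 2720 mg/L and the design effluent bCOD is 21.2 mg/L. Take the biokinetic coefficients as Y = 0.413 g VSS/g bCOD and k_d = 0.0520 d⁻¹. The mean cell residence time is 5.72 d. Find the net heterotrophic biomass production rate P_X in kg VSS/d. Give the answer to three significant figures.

Correct the yield for decay: Y_obs = Y/(1 + k_d θ_c) = 0.413 / (1 + 0.0520 × 5.72) = 0.413 / 1.297 = 0.3183.
Mass of bCOD removed per day: Q(S₀ − S) = 1340 × 2699 g/m³ = 3616 kg/d.
So the net sludge growth is P_X = 0.3183 × 3616 = 1151 kg VSS/d.

P_X ≈ 1150 kg VSS/d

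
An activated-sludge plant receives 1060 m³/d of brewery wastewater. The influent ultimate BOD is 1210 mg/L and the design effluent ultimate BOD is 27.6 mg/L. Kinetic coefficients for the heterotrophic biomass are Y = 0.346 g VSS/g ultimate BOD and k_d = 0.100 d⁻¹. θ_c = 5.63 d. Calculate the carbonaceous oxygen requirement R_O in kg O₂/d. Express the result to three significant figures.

R_O ≈ 859 kg O₂/d

Observed yield with endogenous decay: Y_obs = Y / (1 + k_d·θ_c) = 0.346 / (1 + 0.100 × 5.63) = 0.346 / 1.563 = 0.2214 g VSS/g ultimate BOD.
ΔS = 1210 − 27.6 = 1182 mg/L, so the substrate removal rate is 1060 × 1182/1000 = 1253 kg ultimate BOD/d.
P_X = Y_obs·Q·(S₀ − S) = 0.2214 × 1253 = 277.5 kg VSS/d.
R_O = Q·ΔS − 1.42 P_X = 1253 − 394.0 = 859.4 kg O₂/d.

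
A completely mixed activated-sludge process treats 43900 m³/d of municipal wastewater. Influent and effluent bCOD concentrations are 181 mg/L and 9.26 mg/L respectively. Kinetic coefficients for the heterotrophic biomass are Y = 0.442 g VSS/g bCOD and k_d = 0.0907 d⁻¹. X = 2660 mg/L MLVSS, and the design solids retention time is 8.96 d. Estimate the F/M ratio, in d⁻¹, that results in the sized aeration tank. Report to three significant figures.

F/M ≈ 0.482 d⁻¹

From the SRT design equation V = Y Q (S₀−S) θ_c / [X (1 + k_d θ_c)] = 0.442 × 43900 × (181 − 9.26) × 8.96 / [2660 × (1 + 0.0907 × 8.96)] = 2.99×10^7 / 4822 = 6192 m³.
F/M = Q·S₀ / (V·X) = 43900 × 181 / (6192 × 2660) = 0.4824 g bCOD·(g VSS·d)⁻¹.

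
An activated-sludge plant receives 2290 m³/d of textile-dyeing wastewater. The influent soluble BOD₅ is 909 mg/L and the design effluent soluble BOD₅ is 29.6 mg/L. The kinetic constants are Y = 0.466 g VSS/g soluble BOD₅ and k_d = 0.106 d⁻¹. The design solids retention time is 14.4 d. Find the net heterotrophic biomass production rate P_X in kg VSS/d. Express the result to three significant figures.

P_X ≈ 371 kg VSS/d

Y_obs = Y / (1 + k_d θ_c) = 0.466 / (1 + 0.106 × 14.4) = 0.466 / 2.526 = 0.1845.
ΔS = 909 − 29.6 = 879.4 mg/L, so the substrate removal rate is 2290 × 879.4/1000 = 2014 kg soluble BOD₅/d.
So the net sludge growth is P_X = 0.1845 × 2014 = 371.5 kg VSS/d.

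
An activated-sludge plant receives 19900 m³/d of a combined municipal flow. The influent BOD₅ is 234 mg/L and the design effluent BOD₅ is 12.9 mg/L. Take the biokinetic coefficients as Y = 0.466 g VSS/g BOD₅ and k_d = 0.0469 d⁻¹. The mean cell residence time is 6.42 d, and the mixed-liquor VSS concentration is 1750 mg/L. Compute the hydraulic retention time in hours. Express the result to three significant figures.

From the SRT design equation V = Y Q (S₀−S) θ_c / [X (1 + k_d θ_c)] = 0.466 × 19900 × (234 − 12.9) × 6.42 / [1750 × (1 + 0.0469 × 6.42)] = 1.32×10^7 / 2277 = 5781 m³.
Hydraulic retention time τ = V/Q = 5781 / 19900 = 0.2905 d = 6.972 h.

τ ≈ 6.97 h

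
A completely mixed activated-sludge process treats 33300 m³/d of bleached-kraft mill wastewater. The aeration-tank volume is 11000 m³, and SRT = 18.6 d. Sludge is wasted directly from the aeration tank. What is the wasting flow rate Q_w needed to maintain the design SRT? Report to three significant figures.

With mixed-liquor wasting, θ_c = V/Q_w, so Q_w = V/θ_c = 11000/18.6 = 591.4 m³/d.

Q_w ≈ 591 m³/d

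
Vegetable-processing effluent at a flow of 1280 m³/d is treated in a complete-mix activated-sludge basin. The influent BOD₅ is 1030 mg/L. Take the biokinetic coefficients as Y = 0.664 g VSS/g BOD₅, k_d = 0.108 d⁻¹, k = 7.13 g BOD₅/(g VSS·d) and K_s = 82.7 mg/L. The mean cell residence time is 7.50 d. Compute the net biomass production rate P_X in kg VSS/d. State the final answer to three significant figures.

P_X ≈ 482 kg VSS/d

From the Monod/SRT balance for a CMAS, S = K_s·(1+k_d θ_c)/[θ_c·(Y k − k_d) − 1] = 82.7 × (1 + 0.108 × 7.50) / [7.50 × (0.664 × 7.13 − 0.108) − 1] = 149.7 / 33.70 = 4.442 mg/L.
Y_obs = Y / (1 + k_d θ_c) = 0.664 / (1 + 0.108 × 7.50) = 0.664 / 1.810 = 0.3669.
Substrate removed = Q·(S₀ − S) = 1280 m³/d × (1030 − 4.44) g/m³ = 1.31×10^6 g/d = 1313 kg/d.
P_X = Y_obs · Q(S₀ − S) = 0.3669 × 1313 = 481.6 kg VSS/d.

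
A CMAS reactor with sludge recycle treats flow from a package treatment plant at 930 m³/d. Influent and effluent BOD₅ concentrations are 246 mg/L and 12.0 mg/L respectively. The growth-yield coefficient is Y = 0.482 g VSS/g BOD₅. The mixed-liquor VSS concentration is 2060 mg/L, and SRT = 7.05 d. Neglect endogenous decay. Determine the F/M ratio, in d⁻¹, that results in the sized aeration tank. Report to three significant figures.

V·X = Y·Q·ΔS·θ_c gives V = 0.482 × 930 × (246 − 12.0) × 7.05 / 2060 = 359.0 m³.
Food-to-microorganism ratio F/M = Q S₀ / (V X) = 930 × 246 / (359.0 × 2060) = 0.3094 d⁻¹.

F/M ≈ 0.309 d⁻¹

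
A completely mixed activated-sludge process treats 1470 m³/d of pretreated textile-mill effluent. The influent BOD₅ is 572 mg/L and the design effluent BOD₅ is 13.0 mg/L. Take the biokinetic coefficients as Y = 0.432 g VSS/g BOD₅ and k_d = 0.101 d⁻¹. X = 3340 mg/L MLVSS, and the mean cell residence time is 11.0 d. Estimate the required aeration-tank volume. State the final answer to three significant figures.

V ≈ 554 m³

From the SRT design equation V = Y Q (S₀−S) θ_c / [X (1 + k_d θ_c)] = 0.432 × 1470 × (572 − 13.0) × 11.0 / [3340 × (1 + 0.101 × 11.0)] = 3.9×10^6 / 7051 = 553.8 m³.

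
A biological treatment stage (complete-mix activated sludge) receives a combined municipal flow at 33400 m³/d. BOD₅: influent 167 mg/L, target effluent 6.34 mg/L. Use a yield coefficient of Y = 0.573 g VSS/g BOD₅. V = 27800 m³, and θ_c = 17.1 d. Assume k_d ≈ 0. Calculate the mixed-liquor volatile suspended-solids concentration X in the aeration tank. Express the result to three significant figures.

X ≈ 1890 mg/L

From V·X = Y·Q·(S₀ − S)·θ_c (decay neglected): X = 0.573 × 33400 × (167 − 6.34) × 17.1 / 27800 = 1891 mg/L.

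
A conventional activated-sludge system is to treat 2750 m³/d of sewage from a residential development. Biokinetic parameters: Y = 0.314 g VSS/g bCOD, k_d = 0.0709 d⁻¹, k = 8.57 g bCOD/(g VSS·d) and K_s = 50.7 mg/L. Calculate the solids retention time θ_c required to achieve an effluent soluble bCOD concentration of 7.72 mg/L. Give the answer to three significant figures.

From 1/θ_c = Y·k·S/(K_s + S) − k_d: Y·k·S/(K_s+S) = 0.314 × 8.57 × 7.72 / (50.7 + 7.72) = 0.3556 d⁻¹.
θ_c = 1/(μ − k_d) = 1/(0.3556 − 0.0709) = 1/0.2847 = 3.512 d.

θ_c ≈ 3.51 d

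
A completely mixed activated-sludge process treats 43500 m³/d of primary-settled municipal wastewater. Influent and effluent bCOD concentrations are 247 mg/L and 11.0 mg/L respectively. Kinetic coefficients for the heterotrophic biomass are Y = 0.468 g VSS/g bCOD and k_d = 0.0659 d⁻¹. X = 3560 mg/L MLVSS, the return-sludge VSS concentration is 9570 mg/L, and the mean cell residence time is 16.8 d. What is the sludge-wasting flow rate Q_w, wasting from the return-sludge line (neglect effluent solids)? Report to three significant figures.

Rearranging the biomass balance for a CMAS with decay, V = Y·Q·ΔS·θ_c / [X·(1+k_d θ_c)] = 0.468 × 43500 × (247 − 11.0) × 16.8 / [3560 × (1 + 0.0659 × 16.8)] = 8.07×10^7 / 7501 = 10760 m³.
Wasting from the return line (neglecting effluent solids): Q_w = V·X / (θ_c·X_r) = 10760 × 3560 / (16.8 × 9570) = 238.3 m³/d.

Q_w ≈ 238 m³/d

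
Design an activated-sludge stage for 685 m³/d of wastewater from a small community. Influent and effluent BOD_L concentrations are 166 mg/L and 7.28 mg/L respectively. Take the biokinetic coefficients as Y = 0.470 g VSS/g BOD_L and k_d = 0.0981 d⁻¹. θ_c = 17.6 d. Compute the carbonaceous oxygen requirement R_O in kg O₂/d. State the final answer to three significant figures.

Observed yield with endogenous decay: Y_obs = Y / (1 + k_d·θ_c) = 0.470 / (1 + 0.0981 × 17.6) = 0.470 / 2.727 = 0.1724 g VSS/g BOD_L.
Q·(S₀ − S) = 685 × (166 − 7.28) × 10⁻³ = 108.7 kg/d removed.
P_X = Y_obs·Q·(S₀ − S) = 0.1724 × 108.7 = 18.74 kg VSS/d.
R_O = Q·(S₀ − S) − 1.42·P_X = 108.7 − 1.42 × 18.74 = 82.11 kg O₂/d.

R_O ≈ 82.1 kg O₂/d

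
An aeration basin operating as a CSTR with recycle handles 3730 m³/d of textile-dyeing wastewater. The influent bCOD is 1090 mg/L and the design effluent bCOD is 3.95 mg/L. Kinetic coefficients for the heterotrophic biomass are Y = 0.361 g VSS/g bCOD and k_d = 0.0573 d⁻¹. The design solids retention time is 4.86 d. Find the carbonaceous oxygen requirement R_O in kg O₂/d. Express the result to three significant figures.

R_O ≈ 2430 kg O₂/d

Correct the yield for decay: Y_obs = Y/(1 + k_d θ_c) = 0.361 / (1 + 0.0573 × 4.86) = 0.361 / 1.278 = 0.2824.
Substrate removed = Q·(S₀ − S) = 3730 m³/d × (1090 − 3.95) g/m³ = 4.05×10^6 g/d = 4051 kg/d.
Net sludge production P_X = 0.2824 × 4051 = 1144 kg VSS/d.
R_O = Q·ΔS − 1.42 P_X = 4051 − 1624 = 2427 kg O₂/d.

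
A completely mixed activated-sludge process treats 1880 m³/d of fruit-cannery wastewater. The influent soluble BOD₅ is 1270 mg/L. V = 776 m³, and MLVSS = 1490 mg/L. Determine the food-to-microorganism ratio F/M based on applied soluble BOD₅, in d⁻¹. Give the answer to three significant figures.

F/M = Q·S₀ / (V·X) = 1880 × 1270 / (776.0 × 1490) = 2.065 g soluble BOD₅·(g VSS·d)⁻¹.

F/M ≈ 2.06 d⁻¹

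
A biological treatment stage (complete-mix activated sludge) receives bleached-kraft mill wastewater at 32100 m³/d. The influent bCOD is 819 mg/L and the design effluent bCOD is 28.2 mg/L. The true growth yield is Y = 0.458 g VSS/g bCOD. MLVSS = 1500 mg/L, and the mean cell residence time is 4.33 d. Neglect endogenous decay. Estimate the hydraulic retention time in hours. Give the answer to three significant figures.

Biomass mass balance (decay neglected): V·X = Y·Q·(S₀ − S)·θ_c, so V = 0.458 × 32100 × (819 − 28.2) × 4.33 / 1500 = 33561 m³.
τ = V/Q = 33561/32100 = 1.046 d, or 25.09 h.

τ ≈ 25.1 h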